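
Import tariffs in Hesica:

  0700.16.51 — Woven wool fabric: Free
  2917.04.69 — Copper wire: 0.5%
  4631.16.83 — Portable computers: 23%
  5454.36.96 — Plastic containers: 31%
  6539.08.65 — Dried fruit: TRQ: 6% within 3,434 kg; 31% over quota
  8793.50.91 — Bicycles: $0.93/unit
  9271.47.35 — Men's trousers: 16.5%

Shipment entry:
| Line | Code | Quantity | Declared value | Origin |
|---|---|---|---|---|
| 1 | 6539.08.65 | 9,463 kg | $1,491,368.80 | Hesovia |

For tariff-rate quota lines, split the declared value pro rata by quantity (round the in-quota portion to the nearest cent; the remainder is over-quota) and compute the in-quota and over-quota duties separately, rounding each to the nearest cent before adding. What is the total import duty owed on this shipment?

Line 1 (6539.08.65, Hesovia, 9,463 kg, $1,491,368.80):
Code 6539.08.65 is under a tariff-rate quota (threshold 3,434 kg). In-quota: 3,434 kg at 6%; over-quota: 6,029 kg at 31%.
Pro-rata value split: in-quota = $1,491,368.80 × 3,434/9,463 = $541,198.40; over-quota = $1,491,368.80 − $541,198.40 = $950,170.40.
In-quota duty = $541,198.40 × 6% = $32,471.90. Over-quota duty = $950,170.40 × 31% = $294,552.82.
Line duty = $32,471.90 + $294,552.82 = $327,024.72.

$327,024.72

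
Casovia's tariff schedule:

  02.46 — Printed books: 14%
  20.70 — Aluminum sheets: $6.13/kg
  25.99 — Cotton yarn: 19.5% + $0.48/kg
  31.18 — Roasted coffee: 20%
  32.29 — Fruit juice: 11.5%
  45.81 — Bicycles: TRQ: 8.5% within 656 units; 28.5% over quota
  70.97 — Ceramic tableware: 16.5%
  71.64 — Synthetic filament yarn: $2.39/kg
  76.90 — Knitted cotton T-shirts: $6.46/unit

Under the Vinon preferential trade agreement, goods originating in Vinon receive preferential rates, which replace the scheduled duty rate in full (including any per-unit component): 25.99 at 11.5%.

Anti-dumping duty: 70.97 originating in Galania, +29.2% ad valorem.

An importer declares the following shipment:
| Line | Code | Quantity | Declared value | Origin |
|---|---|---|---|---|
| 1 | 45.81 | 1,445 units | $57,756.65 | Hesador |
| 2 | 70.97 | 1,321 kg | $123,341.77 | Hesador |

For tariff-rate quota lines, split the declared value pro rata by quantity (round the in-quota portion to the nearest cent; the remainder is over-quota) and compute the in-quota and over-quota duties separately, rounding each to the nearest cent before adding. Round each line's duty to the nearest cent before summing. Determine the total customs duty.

Line 1 (45.81, Hesador, 1,445 units, $57,756.65):
Code 45.81 is under a tariff-rate quota (threshold 656 units). In-quota: 656 units at 8.5%; over-quota: 789 units at 28.5%.
Pro-rata value split: in-quota = $57,756.65 × 656/1,445 = $26,220.32; over-quota = $57,756.65 − $26,220.32 = $31,536.33.
In-quota duty = $26,220.32 × 8.5% = $2,228.73. Over-quota duty = $31,536.33 × 28.5% = $8,987.85.
Line duty = $2,228.73 + $8,987.85 = $11,216.58.
Line 2 (70.97, Hesador, 1,321 kg, $123,341.77):
Base rate for 70.97 is 16.5%.
The additional-duty order on 70.97 targets Galania, not Hesador; it does not apply.
Duty = $123,341.77 × 16.5% = $20,351.39.
Total = $11,216.58 + $20,351.39 = $31,567.97.

$31,567.97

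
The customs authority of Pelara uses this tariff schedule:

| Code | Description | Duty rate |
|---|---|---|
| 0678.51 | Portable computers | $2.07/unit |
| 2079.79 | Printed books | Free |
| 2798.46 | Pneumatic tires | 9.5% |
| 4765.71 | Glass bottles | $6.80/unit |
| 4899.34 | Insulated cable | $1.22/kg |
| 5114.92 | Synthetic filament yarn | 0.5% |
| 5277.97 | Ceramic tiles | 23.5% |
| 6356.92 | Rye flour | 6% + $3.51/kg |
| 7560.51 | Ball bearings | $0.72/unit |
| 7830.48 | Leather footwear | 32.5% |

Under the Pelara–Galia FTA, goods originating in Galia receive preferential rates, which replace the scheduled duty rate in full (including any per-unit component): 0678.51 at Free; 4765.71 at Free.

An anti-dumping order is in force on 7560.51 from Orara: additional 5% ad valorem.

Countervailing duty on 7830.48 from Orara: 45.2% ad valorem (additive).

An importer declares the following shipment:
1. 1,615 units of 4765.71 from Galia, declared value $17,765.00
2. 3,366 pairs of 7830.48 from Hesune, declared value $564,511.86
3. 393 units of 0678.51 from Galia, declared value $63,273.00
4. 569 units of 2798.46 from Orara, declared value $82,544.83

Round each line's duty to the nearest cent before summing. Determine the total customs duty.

$191,308.11

Line 1 (4765.71, Galia, 1,615 units, $17,765.00):
Base rate for 4765.71 is $6.80/unit.
Origin Galia qualifies under the Pelara–Galia agreement and 4765.71 is covered: preferential rate Free applies instead.
Duty = $17,765.00 × 0% = $0.00.
Line 2 (7830.48, Hesune, 3,366 pairs, $564,511.86):
Base rate for 7830.48 is 32.5%.
The additional-duty order on 7830.48 targets Orara, not Hesune; it does not apply.
Duty = $564,511.86 × 32.5% = $183,466.35.
Line 3 (0678.51, Galia, 393 units, $63,273.00):
Base rate for 0678.51 is $2.07/unit.
Origin Galia qualifies under the Pelara–Galia agreement and 0678.51 is covered: preferential rate Free applies instead.
Duty = $63,273.00 × 0% = $0.00.
Line 4 (2798.46, Orara, 569 units, $82,544.83):
Base rate for 2798.46 is 9.5%.
Duty = $82,544.83 × 9.5% = $7,841.76.
Total = $0.00 + $183,466.35 + $0.00 + $7,841.76 = $191,308.11.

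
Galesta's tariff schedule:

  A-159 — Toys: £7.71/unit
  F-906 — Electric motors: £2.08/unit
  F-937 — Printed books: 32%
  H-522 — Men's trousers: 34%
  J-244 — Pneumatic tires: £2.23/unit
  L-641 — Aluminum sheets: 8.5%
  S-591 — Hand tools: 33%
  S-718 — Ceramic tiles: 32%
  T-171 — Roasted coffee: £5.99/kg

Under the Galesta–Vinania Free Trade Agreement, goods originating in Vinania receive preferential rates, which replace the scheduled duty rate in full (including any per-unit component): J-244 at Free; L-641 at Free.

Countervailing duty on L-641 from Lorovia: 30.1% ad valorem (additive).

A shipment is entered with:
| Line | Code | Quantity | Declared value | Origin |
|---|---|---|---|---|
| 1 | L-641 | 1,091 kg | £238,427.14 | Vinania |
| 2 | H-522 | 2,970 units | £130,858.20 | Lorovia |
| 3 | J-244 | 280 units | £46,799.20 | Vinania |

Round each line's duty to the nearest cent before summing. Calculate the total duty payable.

£44,491.79

Line 1 (L-641, Vinania, 1,091 kg, £238,427.14):
Base rate for L-641 is 8.5%.
Origin Vinania qualifies under the Galesta–Vinania agreement and L-641 is covered: preferential rate Free applies instead.
The additional-duty order on L-641 targets Lorovia, not Vinania; it does not apply.
Duty = £238,427.14 × 0% = £0.00.
Line 2 (H-522, Lorovia, 2,970 units, £130,858.20):
Base rate for H-522 is 34%.
Duty = £130,858.20 × 34% = £44,491.79.
Line 3 (J-244, Vinania, 280 units, £46,799.20):
Base rate for J-244 is £2.23/unit.
Origin Vinania qualifies under the Galesta–Vinania agreement and J-244 is covered: preferential rate Free applies instead.
Duty = £46,799.20 × 0% = £0.00.
Total = £0.00 + £44,491.79 + £0.00 = £44,491.79.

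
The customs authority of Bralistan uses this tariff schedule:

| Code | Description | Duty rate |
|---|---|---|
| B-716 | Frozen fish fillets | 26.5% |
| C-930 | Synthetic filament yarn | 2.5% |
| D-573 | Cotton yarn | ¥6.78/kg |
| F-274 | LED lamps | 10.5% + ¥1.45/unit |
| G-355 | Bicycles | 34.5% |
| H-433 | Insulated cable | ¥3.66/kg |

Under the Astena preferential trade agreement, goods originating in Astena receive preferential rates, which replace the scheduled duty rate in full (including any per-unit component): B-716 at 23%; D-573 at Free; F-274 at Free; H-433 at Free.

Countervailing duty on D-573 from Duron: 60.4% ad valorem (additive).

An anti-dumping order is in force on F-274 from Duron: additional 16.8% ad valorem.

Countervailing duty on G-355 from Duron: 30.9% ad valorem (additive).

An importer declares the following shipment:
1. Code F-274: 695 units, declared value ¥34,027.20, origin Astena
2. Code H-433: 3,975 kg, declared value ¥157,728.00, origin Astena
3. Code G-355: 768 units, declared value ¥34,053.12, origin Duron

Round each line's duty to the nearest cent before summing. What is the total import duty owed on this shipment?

¥22,270.74

Line 1 (F-274, Astena, 695 units, ¥34,027.20):
Base rate for F-274 is 10.5% + ¥1.45/unit.
Origin Astena qualifies under the Bralistan–Astena agreement and F-274 is covered: preferential rate Free applies instead.
The additional-duty order on F-274 targets Duron, not Astena; it does not apply.
Duty = ¥34,027.20 × 0% = ¥0.00.
Line 2 (H-433, Astena, 3,975 kg, ¥157,728.00):
Base rate for H-433 is ¥3.66/kg.
Origin Astena qualifies under the Bralistan–Astena agreement and H-433 is covered: preferential rate Free applies instead.
Duty = ¥157,728.00 × 0% = ¥0.00.
Line 3 (G-355, Duron, 768 units, ¥34,053.12):
Base rate for G-355 is 34.5%.
Additional duty on G-355 from Duron: +30.9%. Applied ad valorem rate: 34.5% + 30.9% = 65.4%.
Duty = ¥34,053.12 × 65.4% = ¥22,270.74.
Total = ¥0.00 + ¥0.00 + ¥22,270.74 = ¥22,270.74.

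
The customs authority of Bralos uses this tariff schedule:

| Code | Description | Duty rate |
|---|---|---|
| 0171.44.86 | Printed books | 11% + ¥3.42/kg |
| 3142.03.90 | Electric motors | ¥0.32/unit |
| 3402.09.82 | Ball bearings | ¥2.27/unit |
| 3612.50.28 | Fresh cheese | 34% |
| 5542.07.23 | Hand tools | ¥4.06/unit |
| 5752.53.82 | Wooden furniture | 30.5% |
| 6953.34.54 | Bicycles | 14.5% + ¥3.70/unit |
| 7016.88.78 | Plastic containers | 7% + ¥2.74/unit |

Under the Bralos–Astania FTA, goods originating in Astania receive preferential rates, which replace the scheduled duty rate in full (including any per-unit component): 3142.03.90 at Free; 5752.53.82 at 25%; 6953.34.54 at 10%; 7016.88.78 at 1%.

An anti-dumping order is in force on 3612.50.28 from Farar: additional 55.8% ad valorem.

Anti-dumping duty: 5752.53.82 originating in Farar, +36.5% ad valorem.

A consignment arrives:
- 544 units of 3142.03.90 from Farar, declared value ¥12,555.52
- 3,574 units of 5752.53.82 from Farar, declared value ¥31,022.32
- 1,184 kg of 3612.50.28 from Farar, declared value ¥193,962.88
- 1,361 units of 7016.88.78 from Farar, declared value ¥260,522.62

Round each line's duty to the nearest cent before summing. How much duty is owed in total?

¥217,103.42

Line 1 (3142.03.90, Farar, 544 units, ¥12,555.52):
Base rate for 3142.03.90 is ¥0.32/unit.
3142.03.90 has an FTA preferential rate, but origin Farar is not Astania; base rate stands.
Duty = 544 × ¥0.32 = ¥174.08.
Line 2 (5752.53.82, Farar, 3,574 units, ¥31,022.32):
Base rate for 5752.53.82 is 30.5%.
5752.53.82 has an FTA preferential rate, but origin Farar is not Astania; base rate stands.
Additional duty on 5752.53.82 from Farar: +36.5%. Applied ad valorem rate: 30.5% + 36.5% = 67%.
Duty = ¥31,022.32 × 67% = ¥20,784.95.
Line 3 (3612.50.28, Farar, 1,184 kg, ¥193,962.88):
Base rate for 3612.50.28 is 34%.
Additional duty on 3612.50.28 from Farar: +55.8%. Applied ad valorem rate: 34% + 55.8% = 89.8%.
Duty = ¥193,962.88 × 89.8% = ¥174,178.67.
Line 4 (7016.88.78, Farar, 1,361 units, ¥260,522.62):
Base rate for 7016.88.78 is 7% + ¥2.74/unit.
7016.88.78 has an FTA preferential rate, but origin Farar is not Astania; base rate stands.
Duty = ¥260,522.62 × 7% + 1,361 × ¥2.74 = ¥21,965.72.
Total = ¥174.08 + ¥20,784.95 + ¥174,178.67 + ¥21,965.72 = ¥217,103.42.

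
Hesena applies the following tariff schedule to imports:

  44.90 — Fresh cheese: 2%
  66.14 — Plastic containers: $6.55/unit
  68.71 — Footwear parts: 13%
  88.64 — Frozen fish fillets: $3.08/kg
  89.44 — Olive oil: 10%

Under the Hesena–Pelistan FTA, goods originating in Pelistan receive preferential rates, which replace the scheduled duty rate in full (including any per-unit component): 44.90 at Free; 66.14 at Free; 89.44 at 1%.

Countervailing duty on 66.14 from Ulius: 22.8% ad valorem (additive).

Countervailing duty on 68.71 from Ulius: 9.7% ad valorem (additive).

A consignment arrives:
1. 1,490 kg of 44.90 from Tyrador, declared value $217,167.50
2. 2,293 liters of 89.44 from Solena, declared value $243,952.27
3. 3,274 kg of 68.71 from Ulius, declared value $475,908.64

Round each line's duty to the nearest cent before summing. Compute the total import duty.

$136,769.84

Line 1 (44.90, Tyrador, 1,490 kg, $217,167.50):
Base rate for 44.90 is 2%.
44.90 has an FTA preferential rate, but origin Tyrador is not Pelistan; base rate stands.
Duty = $217,167.50 × 2% = $4,343.35.
Line 2 (89.44, Solena, 2,293 liters, $243,952.27):
Base rate for 89.44 is 10%.
89.44 has an FTA preferential rate, but origin Solena is not Pelistan; base rate stands.
Duty = $243,952.27 × 10% = $24,395.23.
Line 3 (68.71, Ulius, 3,274 kg, $475,908.64):
Base rate for 68.71 is 13%.
Additional duty on 68.71 from Ulius: +9.7%. Applied ad valorem rate: 13% + 9.7% = 22.7%.
Duty = $475,908.64 × 22.7% = $108,031.26.
Total = $4,343.35 + $24,395.23 + $108,031.26 = $136,769.84.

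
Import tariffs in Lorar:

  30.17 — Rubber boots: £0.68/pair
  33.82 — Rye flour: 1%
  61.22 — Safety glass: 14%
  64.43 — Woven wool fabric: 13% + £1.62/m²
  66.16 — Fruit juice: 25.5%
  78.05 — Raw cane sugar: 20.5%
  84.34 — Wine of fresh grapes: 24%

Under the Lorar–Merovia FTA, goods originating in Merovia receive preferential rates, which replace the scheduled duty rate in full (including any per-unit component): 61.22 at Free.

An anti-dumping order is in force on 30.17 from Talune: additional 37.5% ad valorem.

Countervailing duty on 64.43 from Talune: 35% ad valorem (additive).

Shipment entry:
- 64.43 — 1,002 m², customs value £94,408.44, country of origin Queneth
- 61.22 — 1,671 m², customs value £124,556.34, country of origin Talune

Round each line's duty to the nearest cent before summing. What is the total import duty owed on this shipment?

£31,334.23

Line 1 (64.43, Queneth, 1,002 m², £94,408.44):
Base rate for 64.43 is 13% + £1.62/m².
The additional-duty order on 64.43 targets Talune, not Queneth; it does not apply.
Duty = £94,408.44 × 13% + 1,002 × £1.62 = £13,896.34.
Line 2 (61.22, Talune, 1,671 m², £124,556.34):
Base rate for 61.22 is 14%.
61.22 has an FTA preferential rate, but origin Talune is not Merovia; base rate stands.
Duty = £124,556.34 × 14% = £17,437.89.
Total = £13,896.34 + £17,437.89 = £31,334.23.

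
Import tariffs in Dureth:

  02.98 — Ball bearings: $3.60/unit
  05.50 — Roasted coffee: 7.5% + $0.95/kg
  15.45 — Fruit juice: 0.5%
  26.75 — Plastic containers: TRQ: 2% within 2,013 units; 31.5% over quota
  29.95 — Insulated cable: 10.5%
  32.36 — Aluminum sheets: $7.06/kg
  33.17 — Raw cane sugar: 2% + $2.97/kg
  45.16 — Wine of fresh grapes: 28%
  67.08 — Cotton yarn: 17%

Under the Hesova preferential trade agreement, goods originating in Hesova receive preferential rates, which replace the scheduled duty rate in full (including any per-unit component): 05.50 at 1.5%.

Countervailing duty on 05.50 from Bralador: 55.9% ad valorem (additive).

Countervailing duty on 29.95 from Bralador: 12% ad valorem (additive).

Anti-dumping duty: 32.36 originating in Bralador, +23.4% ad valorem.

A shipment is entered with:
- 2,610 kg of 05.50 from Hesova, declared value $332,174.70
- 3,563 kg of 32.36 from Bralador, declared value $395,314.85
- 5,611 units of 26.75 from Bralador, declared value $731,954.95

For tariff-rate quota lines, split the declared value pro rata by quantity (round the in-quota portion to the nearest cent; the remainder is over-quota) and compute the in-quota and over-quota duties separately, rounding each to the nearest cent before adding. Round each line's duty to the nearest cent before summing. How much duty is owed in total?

Line 1 (05.50, Hesova, 2,610 kg, $332,174.70):
Base rate for 05.50 is 7.5% + $0.95/kg.
Origin Hesova qualifies under the Dureth–Hesova agreement and 05.50 is covered: preferential rate 1.5% applies instead.
The additional-duty order on 05.50 targets Bralador, not Hesova; it does not apply.
Duty = $332,174.70 × 1.5% = $4,982.62.
Line 2 (32.36, Bralador, 3,563 kg, $395,314.85):
Base rate for 32.36 is $7.06/kg.
Additional duty on 32.36 from Bralador: +23.4% ad valorem. Applied ad valorem rate = 23.4%.
Duty = $395,314.85 × 23.4% + 3,563 × $7.06 = $117,658.45.
Line 3 (26.75, Bralador, 5,611 units, $731,954.95):
Code 26.75 is under a tariff-rate quota (threshold 2,013 units). In-quota: 2,013 units at 2%; over-quota: 3,598 units at 31.5%.
Pro-rata value split: in-quota = $731,954.95 × 2,013/5,611 = $262,595.85; over-quota = $731,954.95 − $262,595.85 = $469,359.10.
In-quota duty = $262,595.85 × 2% = $5,251.92. Over-quota duty = $469,359.10 × 31.5% = $147,848.12.
Line duty = $5,251.92 + $147,848.12 = $153,100.04.
Total = $4,982.62 + $117,658.45 + $153,100.04 = $275,741.11.

$275,741.11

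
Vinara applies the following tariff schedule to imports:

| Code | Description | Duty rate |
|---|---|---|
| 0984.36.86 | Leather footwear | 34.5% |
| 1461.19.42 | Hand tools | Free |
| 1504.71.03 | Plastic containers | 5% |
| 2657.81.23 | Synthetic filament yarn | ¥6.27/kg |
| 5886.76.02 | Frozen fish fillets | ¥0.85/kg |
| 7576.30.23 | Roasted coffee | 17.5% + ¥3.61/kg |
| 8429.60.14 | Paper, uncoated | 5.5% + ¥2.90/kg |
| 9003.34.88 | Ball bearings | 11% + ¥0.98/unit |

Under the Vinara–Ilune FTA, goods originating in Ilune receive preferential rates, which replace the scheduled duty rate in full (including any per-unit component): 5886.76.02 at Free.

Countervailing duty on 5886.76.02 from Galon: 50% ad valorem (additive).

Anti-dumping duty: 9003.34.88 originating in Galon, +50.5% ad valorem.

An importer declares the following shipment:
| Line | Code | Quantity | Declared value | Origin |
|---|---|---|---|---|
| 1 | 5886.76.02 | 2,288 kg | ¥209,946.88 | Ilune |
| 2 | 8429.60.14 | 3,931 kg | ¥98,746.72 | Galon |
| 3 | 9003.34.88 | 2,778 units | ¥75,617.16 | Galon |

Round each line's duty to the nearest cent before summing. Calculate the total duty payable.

Line 1 (5886.76.02, Ilune, 2,288 kg, ¥209,946.88):
Base rate for 5886.76.02 is ¥0.85/kg.
Origin Ilune qualifies under the Vinara–Ilune agreement and 5886.76.02 is covered: preferential rate Free applies instead.
The additional-duty order on 5886.76.02 targets Galon, not Ilune; it does not apply.
Duty = ¥209,946.88 × 0% = ¥0.00.
Line 2 (8429.60.14, Galon, 3,931 kg, ¥98,746.72):
Base rate for 8429.60.14 is 5.5% + ¥2.90/kg.
Duty = ¥98,746.72 × 5.5% + 3,931 × ¥2.90 = ¥16,830.97.
Line 3 (9003.34.88, Galon, 2,778 units, ¥75,617.16):
Base rate for 9003.34.88 is 11% + ¥0.98/unit.
Additional duty on 9003.34.88 from Galon: +50.5%. Applied ad valorem rate: 11% + 50.5% = 61.5%.
Duty = ¥75,617.16 × 61.5% + 2,778 × ¥0.98 = ¥49,226.99.
Total = ¥0.00 + ¥16,830.97 + ¥49,226.99 = ¥66,057.96.

¥66,057.96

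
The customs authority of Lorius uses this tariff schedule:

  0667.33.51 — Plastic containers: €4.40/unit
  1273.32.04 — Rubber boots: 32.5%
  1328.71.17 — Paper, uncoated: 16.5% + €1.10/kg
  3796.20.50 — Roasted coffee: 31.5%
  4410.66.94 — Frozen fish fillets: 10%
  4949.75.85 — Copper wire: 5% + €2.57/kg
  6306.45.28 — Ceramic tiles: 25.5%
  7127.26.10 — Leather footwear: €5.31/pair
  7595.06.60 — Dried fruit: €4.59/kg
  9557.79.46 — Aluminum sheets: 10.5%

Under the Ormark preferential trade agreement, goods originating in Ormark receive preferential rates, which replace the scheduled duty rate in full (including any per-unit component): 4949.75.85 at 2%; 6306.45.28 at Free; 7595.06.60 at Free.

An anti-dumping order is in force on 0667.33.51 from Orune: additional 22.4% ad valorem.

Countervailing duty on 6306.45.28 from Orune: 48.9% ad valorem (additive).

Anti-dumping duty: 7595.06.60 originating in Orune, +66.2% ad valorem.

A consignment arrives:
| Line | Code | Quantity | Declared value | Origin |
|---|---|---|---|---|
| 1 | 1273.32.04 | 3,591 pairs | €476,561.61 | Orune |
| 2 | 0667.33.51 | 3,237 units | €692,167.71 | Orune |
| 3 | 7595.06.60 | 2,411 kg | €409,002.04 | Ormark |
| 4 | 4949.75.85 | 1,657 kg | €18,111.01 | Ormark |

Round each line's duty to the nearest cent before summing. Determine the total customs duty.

€324,533.11

Line 1 (1273.32.04, Orune, 3,591 pairs, €476,561.61):
Base rate for 1273.32.04 is 32.5%.
Duty = €476,561.61 × 32.5% = €154,882.52.
Line 2 (0667.33.51, Orune, 3,237 units, €692,167.71):
Base rate for 0667.33.51 is €4.40/unit.
Additional duty on 0667.33.51 from Orune: +22.4% ad valorem. Applied ad valorem rate = 22.4%.
Duty = €692,167.71 × 22.4% + 3,237 × €4.40 = €169,288.37.
Line 3 (7595.06.60, Ormark, 2,411 kg, €409,002.04):
Base rate for 7595.06.60 is €4.59/kg.
Origin Ormark qualifies under the Lorius–Ormark agreement and 7595.06.60 is covered: preferential rate Free applies instead.
The additional-duty order on 7595.06.60 targets Orune, not Ormark; it does not apply.
Duty = €409,002.04 × 0% = €0.00.
Line 4 (4949.75.85, Ormark, 1,657 kg, €18,111.01):
Base rate for 4949.75.85 is 5% + €2.57/kg.
Origin Ormark qualifies under the Lorius–Ormark agreement and 4949.75.85 is covered: preferential rate 2% applies instead.
Duty = €18,111.01 × 2% = €362.22.
Total = €154,882.52 + €169,288.37 + €0.00 + €362.22 = €324,533.11.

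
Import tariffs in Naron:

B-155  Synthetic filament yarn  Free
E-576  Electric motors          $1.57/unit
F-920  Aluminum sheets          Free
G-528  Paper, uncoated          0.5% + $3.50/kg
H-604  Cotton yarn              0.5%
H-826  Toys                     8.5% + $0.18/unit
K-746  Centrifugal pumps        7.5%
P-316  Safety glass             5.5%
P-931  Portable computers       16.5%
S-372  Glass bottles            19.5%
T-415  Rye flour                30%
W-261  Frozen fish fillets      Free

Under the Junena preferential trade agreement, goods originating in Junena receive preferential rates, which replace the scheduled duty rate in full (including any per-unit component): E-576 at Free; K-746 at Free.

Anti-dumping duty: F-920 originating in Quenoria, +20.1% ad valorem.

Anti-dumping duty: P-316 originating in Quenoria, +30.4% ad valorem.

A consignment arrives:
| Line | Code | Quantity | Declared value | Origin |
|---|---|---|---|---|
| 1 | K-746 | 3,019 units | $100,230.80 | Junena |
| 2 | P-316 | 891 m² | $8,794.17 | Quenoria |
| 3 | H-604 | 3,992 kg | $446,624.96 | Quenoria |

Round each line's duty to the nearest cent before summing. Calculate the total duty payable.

$5,390.23

Line 1 (K-746, Junena, 3,019 units, $100,230.80):
Base rate for K-746 is 7.5%.
Origin Junena qualifies under the Naron–Junena agreement and K-746 is covered: preferential rate Free applies instead.
Duty = $100,230.80 × 0% = $0.00.
Line 2 (P-316, Quenoria, 891 m², $8,794.17):
Base rate for P-316 is 5.5%.
Additional duty on P-316 from Quenoria: +30.4%. Applied ad valorem rate: 5.5% + 30.4% = 35.9%.
Duty = $8,794.17 × 35.9% = $3,157.11.
Line 3 (H-604, Quenoria, 3,992 kg, $446,624.96):
Base rate for H-604 is 0.5%.
Duty = $446,624.96 × 0.5% = $2,233.12.
Total = $0.00 + $3,157.11 + $2,233.12 = $5,390.23.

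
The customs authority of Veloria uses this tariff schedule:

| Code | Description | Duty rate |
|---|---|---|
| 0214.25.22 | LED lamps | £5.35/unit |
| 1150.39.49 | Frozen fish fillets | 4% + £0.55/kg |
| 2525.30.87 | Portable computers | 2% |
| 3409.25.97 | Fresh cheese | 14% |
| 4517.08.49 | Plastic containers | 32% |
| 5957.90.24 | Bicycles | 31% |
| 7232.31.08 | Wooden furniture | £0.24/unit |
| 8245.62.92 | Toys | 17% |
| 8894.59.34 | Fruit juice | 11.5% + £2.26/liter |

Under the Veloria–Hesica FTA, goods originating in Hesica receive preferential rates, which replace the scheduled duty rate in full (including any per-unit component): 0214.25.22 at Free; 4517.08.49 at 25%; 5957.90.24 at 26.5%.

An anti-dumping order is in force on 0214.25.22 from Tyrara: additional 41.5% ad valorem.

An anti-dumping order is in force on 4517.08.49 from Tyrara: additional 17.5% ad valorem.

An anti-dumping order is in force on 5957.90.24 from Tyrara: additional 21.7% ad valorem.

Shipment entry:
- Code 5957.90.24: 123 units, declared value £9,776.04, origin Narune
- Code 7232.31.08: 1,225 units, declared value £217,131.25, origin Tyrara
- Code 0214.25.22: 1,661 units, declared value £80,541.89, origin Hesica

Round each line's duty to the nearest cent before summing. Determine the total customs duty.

Line 1 (5957.90.24, Narune, 123 units, £9,776.04):
Base rate for 5957.90.24 is 31%.
5957.90.24 has an FTA preferential rate, but origin Narune is not Hesica; base rate stands.
The additional-duty order on 5957.90.24 targets Tyrara, not Narune; it does not apply.
Duty = £9,776.04 × 31% = £3,030.57.
Line 2 (7232.31.08, Tyrara, 1,225 units, £217,131.25):
Base rate for 7232.31.08 is £0.24/unit.
Duty = 1,225 × £0.24 = £294.00.
Line 3 (0214.25.22, Hesica, 1,661 units, £80,541.89):
Base rate for 0214.25.22 is £5.35/unit.
Origin Hesica qualifies under the Veloria–Hesica agreement and 0214.25.22 is covered: preferential rate Free applies instead.
The additional-duty order on 0214.25.22 targets Tyrara, not Hesica; it does not apply.
Duty = £80,541.89 × 0% = £0.00.
Total = £3,030.57 + £294.00 + £0.00 = £3,324.57.

£3,324.57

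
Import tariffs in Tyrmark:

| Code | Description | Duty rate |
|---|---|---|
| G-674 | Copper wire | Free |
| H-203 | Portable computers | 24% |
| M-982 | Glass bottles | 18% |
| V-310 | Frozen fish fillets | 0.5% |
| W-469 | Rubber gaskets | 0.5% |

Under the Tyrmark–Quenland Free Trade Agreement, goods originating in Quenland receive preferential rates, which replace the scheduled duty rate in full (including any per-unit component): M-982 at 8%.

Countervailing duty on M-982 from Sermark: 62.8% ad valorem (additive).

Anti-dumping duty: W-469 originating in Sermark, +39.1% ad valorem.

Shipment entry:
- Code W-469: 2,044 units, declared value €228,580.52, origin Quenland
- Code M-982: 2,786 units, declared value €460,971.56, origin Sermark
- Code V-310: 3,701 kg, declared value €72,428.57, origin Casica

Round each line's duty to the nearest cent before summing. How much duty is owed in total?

€373,970.06

Line 1 (W-469, Quenland, 2,044 units, €228,580.52):
Base rate for W-469 is 0.5%.
Origin Quenland is the FTA partner but W-469 is not on the preference list; base rate stands.
The additional-duty order on W-469 targets Sermark, not Quenland; it does not apply.
Duty = €228,580.52 × 0.5% = €1,142.90.
Line 2 (M-982, Sermark, 2,786 units, €460,971.56):
Base rate for M-982 is 18%.
M-982 has an FTA preferential rate, but origin Sermark is not Quenland; base rate stands.
Additional duty on M-982 from Sermark: +62.8%. Applied ad valorem rate: 18% + 62.8% = 80.8%.
Duty = €460,971.56 × 80.8% = €372,465.02.
Line 3 (V-310, Casica, 3,701 kg, €72,428.57):
Base rate for V-310 is 0.5%.
Duty = €72,428.57 × 0.5% = €362.14.
Total = €1,142.90 + €372,465.02 + €362.14 = €373,970.06.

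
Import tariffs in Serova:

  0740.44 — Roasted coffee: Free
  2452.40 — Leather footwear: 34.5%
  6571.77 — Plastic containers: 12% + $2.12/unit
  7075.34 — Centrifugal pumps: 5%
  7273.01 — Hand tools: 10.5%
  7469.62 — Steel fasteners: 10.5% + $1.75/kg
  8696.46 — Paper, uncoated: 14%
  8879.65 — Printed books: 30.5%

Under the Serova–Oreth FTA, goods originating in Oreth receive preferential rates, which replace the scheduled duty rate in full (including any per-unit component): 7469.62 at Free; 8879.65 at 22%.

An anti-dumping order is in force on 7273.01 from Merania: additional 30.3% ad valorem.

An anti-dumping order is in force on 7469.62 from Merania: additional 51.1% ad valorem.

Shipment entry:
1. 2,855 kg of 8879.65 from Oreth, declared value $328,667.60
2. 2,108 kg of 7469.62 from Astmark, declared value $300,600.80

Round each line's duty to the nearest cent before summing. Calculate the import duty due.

$107,558.95

Line 1 (8879.65, Oreth, 2,855 kg, $328,667.60):
Base rate for 8879.65 is 30.5%.
Origin Oreth qualifies under the Serova–Oreth agreement and 8879.65 is covered: preferential rate 22% applies instead.
Duty = $328,667.60 × 22% = $72,306.87.
Line 2 (7469.62, Astmark, 2,108 kg, $300,600.80):
Base rate for 7469.62 is 10.5% + $1.75/kg.
7469.62 has an FTA preferential rate, but origin Astmark is not Oreth; base rate stands.
The additional-duty order on 7469.62 targets Merania, not Astmark; it does not apply.
Duty = $300,600.80 × 10.5% + 2,108 × $1.75 = $35,252.08.
Total = $72,306.87 + $35,252.08 = $107,558.95.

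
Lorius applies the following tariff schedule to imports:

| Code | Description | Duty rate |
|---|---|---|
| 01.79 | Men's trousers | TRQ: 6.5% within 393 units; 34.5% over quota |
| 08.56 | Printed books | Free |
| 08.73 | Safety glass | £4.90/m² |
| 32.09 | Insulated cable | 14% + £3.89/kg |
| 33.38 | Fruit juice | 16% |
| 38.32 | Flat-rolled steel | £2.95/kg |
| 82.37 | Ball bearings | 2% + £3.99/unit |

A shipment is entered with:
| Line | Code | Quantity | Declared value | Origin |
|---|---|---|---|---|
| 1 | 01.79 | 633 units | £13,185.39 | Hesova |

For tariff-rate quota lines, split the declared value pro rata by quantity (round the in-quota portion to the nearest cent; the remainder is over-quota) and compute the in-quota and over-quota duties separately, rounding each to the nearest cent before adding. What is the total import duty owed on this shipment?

£2,256.82

Line 1 (01.79, Hesova, 633 units, £13,185.39):
Code 01.79 is under a tariff-rate quota (threshold 393 units). In-quota: 393 units at 6.5%; over-quota: 240 units at 34.5%.
Pro-rata value split: in-quota = £13,185.39 × 393/633 = £8,186.19; over-quota = £13,185.39 − £8,186.19 = £4,999.20.
In-quota duty = £8,186.19 × 6.5% = £532.10. Over-quota duty = £4,999.20 × 34.5% = £1,724.72.
Line duty = £532.10 + £1,724.72 = £2,256.82.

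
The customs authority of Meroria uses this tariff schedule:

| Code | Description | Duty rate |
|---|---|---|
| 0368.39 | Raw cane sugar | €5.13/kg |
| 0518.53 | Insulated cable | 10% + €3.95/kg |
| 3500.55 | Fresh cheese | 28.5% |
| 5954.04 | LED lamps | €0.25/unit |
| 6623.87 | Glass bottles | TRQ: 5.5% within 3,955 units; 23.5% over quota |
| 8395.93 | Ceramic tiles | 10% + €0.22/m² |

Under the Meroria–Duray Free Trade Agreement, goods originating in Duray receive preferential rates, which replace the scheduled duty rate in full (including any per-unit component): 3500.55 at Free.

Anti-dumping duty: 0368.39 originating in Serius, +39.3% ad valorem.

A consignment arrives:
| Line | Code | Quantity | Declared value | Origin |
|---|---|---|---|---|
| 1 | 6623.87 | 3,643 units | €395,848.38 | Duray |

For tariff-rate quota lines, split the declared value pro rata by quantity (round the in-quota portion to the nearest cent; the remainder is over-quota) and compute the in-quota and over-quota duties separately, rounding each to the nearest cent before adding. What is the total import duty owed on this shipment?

€21,771.66

Line 1 (6623.87, Duray, 3,643 units, €395,848.38):
Code 6623.87 is under a tariff-rate quota (threshold 3,955 units). Quantity 3,643 units is within the quota, so the in-quota rate 5.5% applies to the full value.
Duty = €395,848.38 × 5.5% = €21,771.66.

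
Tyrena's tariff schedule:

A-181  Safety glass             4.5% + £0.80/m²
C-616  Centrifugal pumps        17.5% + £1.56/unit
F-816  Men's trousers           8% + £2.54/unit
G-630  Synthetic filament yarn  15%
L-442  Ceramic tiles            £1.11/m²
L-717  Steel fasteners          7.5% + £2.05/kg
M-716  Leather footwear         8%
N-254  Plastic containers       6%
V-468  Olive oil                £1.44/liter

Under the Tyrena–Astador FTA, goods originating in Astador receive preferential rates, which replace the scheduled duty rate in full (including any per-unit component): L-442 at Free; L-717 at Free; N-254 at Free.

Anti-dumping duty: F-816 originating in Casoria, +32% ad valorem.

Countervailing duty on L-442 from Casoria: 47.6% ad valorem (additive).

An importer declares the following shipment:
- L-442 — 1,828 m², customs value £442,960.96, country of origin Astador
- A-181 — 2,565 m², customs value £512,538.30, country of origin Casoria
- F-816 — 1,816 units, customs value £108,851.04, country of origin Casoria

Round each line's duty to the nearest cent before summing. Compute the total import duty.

£73,269.28

Line 1 (L-442, Astador, 1,828 m², £442,960.96):
Base rate for L-442 is £1.11/m².
Origin Astador qualifies under the Tyrena–Astador agreement and L-442 is covered: preferential rate Free applies instead.
The additional-duty order on L-442 targets Casoria, not Astador; it does not apply.
Duty = £442,960.96 × 0% = £0.00.
Line 2 (A-181, Casoria, 2,565 m², £512,538.30):
Base rate for A-181 is 4.5% + £0.80/m².
Duty = £512,538.30 × 4.5% + 2,565 × £0.80 = £25,116.22.
Line 3 (F-816, Casoria, 1,816 units, £108,851.04):
Base rate for F-816 is 8% + £2.54/unit.
Additional duty on F-816 from Casoria: +32%. Applied ad valorem rate: 8% + 32% = 40%.
Duty = £108,851.04 × 40% + 1,816 × £2.54 = £48,153.06.
Total = £0.00 + £25,116.22 + £48,153.06 = £73,269.28.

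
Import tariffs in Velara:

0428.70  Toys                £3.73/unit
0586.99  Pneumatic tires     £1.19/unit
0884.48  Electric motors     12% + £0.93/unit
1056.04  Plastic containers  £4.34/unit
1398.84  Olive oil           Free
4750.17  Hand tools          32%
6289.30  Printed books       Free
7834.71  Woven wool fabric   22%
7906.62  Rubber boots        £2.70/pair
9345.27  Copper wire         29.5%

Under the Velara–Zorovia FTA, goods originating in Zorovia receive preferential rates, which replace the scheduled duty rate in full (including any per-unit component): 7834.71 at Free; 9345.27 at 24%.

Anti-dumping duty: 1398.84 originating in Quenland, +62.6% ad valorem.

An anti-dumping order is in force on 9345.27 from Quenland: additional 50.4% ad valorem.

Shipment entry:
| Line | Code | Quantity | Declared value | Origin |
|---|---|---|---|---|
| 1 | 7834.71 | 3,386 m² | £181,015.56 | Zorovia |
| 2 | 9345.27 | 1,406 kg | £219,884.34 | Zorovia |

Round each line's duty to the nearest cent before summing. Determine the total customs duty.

Line 1 (7834.71, Zorovia, 3,386 m², £181,015.56):
Base rate for 7834.71 is 22%.
Origin Zorovia qualifies under the Velara–Zorovia agreement and 7834.71 is covered: preferential rate Free applies instead.
Duty = £181,015.56 × 0% = £0.00.
Line 2 (9345.27, Zorovia, 1,406 kg, £219,884.34):
Base rate for 9345.27 is 29.5%.
Origin Zorovia qualifies under the Velara–Zorovia agreement and 9345.27 is covered: preferential rate 24% applies instead.
The additional-duty order on 9345.27 targets Quenland, not Zorovia; it does not apply.
Duty = £219,884.34 × 24% = £52,772.24.
Total = £0.00 + £52,772.24 = £52,772.24.

£52,772.24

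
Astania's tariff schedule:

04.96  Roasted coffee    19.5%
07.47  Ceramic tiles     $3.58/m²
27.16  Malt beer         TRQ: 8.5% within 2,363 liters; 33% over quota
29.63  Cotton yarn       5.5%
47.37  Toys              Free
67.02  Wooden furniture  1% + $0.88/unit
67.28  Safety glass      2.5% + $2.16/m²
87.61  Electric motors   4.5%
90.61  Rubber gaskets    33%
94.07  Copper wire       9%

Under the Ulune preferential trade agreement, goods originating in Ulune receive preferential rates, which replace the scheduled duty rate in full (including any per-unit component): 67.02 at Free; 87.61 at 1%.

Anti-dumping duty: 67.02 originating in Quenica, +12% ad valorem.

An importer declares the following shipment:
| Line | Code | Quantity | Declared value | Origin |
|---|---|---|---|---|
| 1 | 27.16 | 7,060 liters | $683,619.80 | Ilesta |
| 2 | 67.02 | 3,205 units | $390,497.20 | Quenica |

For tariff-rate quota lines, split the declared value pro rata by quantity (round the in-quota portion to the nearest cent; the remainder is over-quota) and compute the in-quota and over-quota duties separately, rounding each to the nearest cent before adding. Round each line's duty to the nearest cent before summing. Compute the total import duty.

$223,121.30

Line 1 (27.16, Ilesta, 7,060 liters, $683,619.80):
Code 27.16 is under a tariff-rate quota (threshold 2,363 liters). In-quota: 2,363 liters at 8.5%; over-quota: 4,697 liters at 33%.
Pro-rata value split: in-quota = $683,619.80 × 2,363/7,060 = $228,809.29; over-quota = $683,619.80 − $228,809.29 = $454,810.51.
In-quota duty = $228,809.29 × 8.5% = $19,448.79. Over-quota duty = $454,810.51 × 33% = $150,087.47.
Line duty = $19,448.79 + $150,087.47 = $169,536.26.
Line 2 (67.02, Quenica, 3,205 units, $390,497.20):
Base rate for 67.02 is 1% + $0.88/unit.
67.02 has an FTA preferential rate, but origin Quenica is not Ulune; base rate stands.
Additional duty on 67.02 from Quenica: +12%. Applied ad valorem rate: 1% + 12% = 13%.
Duty = $390,497.20 × 13% + 3,205 × $0.88 = $53,585.04.
Total = $169,536.26 + $53,585.04 = $223,121.30.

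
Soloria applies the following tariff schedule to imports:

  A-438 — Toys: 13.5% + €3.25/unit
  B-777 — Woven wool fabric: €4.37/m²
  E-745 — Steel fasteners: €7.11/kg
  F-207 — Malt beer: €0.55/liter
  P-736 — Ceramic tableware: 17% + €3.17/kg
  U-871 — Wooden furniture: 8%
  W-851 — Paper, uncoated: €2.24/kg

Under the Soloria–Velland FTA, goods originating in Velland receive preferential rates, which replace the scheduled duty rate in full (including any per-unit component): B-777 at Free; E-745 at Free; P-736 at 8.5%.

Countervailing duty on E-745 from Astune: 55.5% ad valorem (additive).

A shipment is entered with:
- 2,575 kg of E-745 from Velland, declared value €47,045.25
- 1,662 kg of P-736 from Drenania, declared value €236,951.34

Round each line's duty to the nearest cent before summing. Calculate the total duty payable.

Line 1 (E-745, Velland, 2,575 kg, €47,045.25):
Base rate for E-745 is €7.11/kg.
Origin Velland qualifies under the Soloria–Velland agreement and E-745 is covered: preferential rate Free applies instead.
The additional-duty order on E-745 targets Astune, not Velland; it does not apply.
Duty = €47,045.25 × 0% = €0.00.
Line 2 (P-736, Drenania, 1,662 kg, €236,951.34):
Base rate for P-736 is 17% + €3.17/kg.
P-736 has an FTA preferential rate, but origin Drenania is not Velland; base rate stands.
Duty = €236,951.34 × 17% + 1,662 × €3.17 = €45,550.27.
Total = €0.00 + €45,550.27 = €45,550.27.

€45,550.27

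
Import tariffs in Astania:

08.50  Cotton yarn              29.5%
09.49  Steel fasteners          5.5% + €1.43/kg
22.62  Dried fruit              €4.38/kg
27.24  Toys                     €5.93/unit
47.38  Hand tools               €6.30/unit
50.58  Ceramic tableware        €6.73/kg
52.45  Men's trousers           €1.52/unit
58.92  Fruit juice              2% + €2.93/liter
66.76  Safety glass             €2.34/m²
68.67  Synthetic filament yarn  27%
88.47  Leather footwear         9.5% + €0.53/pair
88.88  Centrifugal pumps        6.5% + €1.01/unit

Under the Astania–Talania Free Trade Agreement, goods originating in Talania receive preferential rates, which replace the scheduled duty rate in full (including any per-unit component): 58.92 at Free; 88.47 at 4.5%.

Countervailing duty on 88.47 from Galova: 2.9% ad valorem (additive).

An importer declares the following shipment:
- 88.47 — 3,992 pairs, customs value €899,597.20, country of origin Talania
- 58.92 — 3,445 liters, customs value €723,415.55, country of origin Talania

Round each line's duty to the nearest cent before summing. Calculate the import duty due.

€40,481.87

Line 1 (88.47, Talania, 3,992 pairs, €899,597.20):
Base rate for 88.47 is 9.5% + €0.53/pair.
Origin Talania qualifies under the Astania–Talania agreement and 88.47 is covered: preferential rate 4.5% applies instead.
The additional-duty order on 88.47 targets Galova, not Talania; it does not apply.
Duty = €899,597.20 × 4.5% = €40,481.87.
Line 2 (58.92, Talania, 3,445 liters, €723,415.55):
Base rate for 58.92 is 2% + €2.93/liter.
Origin Talania qualifies under the Astania–Talania agreement and 58.92 is covered: preferential rate Free applies instead.
Duty = €723,415.55 × 0% = €0.00.
Total = €40,481.87 + €0.00 = €40,481.87.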